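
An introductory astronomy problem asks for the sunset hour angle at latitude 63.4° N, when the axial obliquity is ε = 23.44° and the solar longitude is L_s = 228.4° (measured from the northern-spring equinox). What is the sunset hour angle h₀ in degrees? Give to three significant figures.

Solar declination: sin δ = sin ε · sin L_s = sin 23.44° × sin 228.4° = -0.29747, so δ = -17.305°.
cos h₀ = −tan ϕ · tan δ = −tan(+63.4°) × tan(-17.305°) = 0.6222, so h₀ = 0.8993 rad = 51.52°.

h₀ = 51.5°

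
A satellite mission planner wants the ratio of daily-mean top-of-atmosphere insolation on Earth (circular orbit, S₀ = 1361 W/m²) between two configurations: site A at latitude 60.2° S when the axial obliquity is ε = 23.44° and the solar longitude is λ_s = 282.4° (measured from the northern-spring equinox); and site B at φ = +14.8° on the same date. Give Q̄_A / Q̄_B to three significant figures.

Q̄_A / Q̄_B ≈ 1.51

— Configuration A (φ=-60.2°):
Solar declination: sin δ = sin ε · sin λ_s = sin 23.44° × sin 282.4° = -0.38851, so δ = -22.862°.
cos H₀ = −tan(-60.2°) tan(-22.862°) = -0.7362, H₀ = 2.3982 rad.
Bracket: H₀ sin φ sin δ + cos φ cos δ sin H₀ = 2.3982×-0.86777×-0.38851 + 0.49697×0.92144×0.67676 = 0.808523 + 0.309907 = 1.118430.
Q̄ = (S₀/π) × [bracket] = (1361/π) × 1.118430 = 484.53 W/m².
— Configuration B (φ=+14.8°):
cos H₀ = −tan(+14.8°) tan(-22.862°) = 0.1114, H₀ = 1.4592 rad.
Bracket: H₀ sin φ sin δ + cos φ cos δ sin H₀ = 1.4592×0.25545×-0.38851 + 0.96682×0.92144×0.99378 = -0.144818 + 0.885325 = 0.740507.
Q̄ = (S₀/π) × [bracket] = (1361/π) × 0.740507 = 320.80 W/m².
Ratio Q̄_A / Q̄_B = 484.53 / 320.80 = 1.510.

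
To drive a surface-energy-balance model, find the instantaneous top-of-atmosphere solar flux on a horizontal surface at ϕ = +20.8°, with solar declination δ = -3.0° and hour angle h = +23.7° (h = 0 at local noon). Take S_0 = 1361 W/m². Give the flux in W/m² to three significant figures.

1.14e+03 W/m²

cos θ_z = sin ϕ sin δ + cos ϕ cos δ cos h = -0.018585 + 0.854812 = 0.836227.
Flux = S_0 · cos θ_z = 1361 × 0.836227 = 1138 W/m².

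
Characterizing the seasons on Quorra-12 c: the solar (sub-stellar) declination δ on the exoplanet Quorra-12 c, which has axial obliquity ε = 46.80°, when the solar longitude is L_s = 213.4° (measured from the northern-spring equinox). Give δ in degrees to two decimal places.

δ = -23.66°

sin δ = sin ε · sin L_s = sin 46.80° × sin 213.4° = -0.401283.
δ = arcsin(-0.401283) = -23.66°.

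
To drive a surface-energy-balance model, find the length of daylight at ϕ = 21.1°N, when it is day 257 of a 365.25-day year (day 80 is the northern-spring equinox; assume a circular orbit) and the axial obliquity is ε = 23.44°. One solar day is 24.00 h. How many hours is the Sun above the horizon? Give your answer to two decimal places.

12.11 h

Solar longitude: L_s = 360° × (257 − 80)/365.25 = 174.456°.
sin δ = sin 23.44° × sin 174.456° = 0.03843, so δ = +2.203°.
cos h₀ = −tan ϕ · tan δ = −tan(+21.1°) × tan(+2.203°) = -0.0148, so h₀ = 1.5856 rad = 90.85°.
Daylight = 2h₀/(2π) × 24.00 h = (1.5856/π) × 24.00 = 12.11 h.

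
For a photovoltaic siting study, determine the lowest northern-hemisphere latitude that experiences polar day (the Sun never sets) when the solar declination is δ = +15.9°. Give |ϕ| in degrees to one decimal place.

|ϕ| = 74.1°

Polar day requires cos h₀ = −tan ϕ tan δ ≤ −1, i.e. tan ϕ tan δ ≥ 1.
The boundary is |tan ϕ| · |tan δ| = 1, so |ϕ| = 90° − |δ| = 90° − 15.9° = 74.1° in the northern hemisphere.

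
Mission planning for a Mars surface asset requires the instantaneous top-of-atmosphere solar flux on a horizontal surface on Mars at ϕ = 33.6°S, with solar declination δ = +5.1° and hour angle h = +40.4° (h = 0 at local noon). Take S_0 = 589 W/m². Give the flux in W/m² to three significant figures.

cos θ_z = sin ϕ sin δ + cos ϕ cos δ cos h = -0.049193 + 0.631790 = 0.582597.
Flux = S_0 · cos θ_z = 589 × 0.582597 = 343.1 W/m².

343 W/m²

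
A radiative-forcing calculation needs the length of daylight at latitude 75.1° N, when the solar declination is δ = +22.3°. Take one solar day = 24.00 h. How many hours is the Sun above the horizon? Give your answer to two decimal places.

24.00 h

Sunrise equation: cos H₀ = −tan φ · tan δ = -1.5414 ≤ −1, so the Sun never sets (polar day) and H₀ = π.
Daylight = 2H₀/(2π) × 24.00 h = (3.1416/π) × 24.00 = 24.00 h.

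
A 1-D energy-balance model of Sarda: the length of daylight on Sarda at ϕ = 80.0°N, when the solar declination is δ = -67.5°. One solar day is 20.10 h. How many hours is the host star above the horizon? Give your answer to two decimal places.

cos h₀ = −tan ϕ · tan δ = 13.6917 ≥ 1, so the host star never rises (polar night) and h₀ = 0.
Daylight = 2h₀/(2π) × 20.10 h = (0.0000/π) × 20.10 = 0.00 h.

0.00 h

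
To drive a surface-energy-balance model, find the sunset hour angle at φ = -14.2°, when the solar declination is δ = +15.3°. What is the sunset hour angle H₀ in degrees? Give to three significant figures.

cos H₀ = −tan φ · tan δ = −tan(-14.2°) × tan(+15.300°) = 0.0692, so H₀ = 1.5015 rad = 86.03°.

H₀ = 86.0°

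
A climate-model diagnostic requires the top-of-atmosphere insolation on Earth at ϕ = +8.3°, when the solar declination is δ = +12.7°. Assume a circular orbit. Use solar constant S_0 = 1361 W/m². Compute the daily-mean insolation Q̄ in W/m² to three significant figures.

Q̄ ≈ 440 W/m²

cos h₀ = −tan(+8.3°) tan(+12.700°) = -0.0329, h₀ = 1.6037 rad.
Bracket: h₀ sin ϕ sin δ + cos ϕ cos δ sin h₀ = 1.6037×0.14436×0.21985 + 0.98953×0.97553×0.99946 = 0.050898 + 0.964795 = 1.015693.
Q̄ = (S_0/π) × [bracket] = (1361/π) × 1.015693 = 440.0 W/m².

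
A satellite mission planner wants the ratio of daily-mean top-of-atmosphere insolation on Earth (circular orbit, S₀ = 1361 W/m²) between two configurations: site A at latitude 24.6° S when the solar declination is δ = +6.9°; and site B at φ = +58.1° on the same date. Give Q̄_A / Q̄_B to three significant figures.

— Configuration A (φ=-24.6°):
cos H₀ = −tan(-24.6°) tan(+6.900°) = 0.0554, H₀ = 1.5154 rad.
Bracket: H₀ sin φ sin δ + cos φ cos δ sin H₀ = 1.5154×-0.41628×0.12014 + 0.90924×0.99276×0.99846 = -0.075788 + 0.901267 = 0.825479.
Q̄ = (S₀/π) × [bracket] = (1361/π) × 0.825479 = 357.61 W/m².
— Configuration B (φ=+58.1°):
cos H₀ = −tan(+58.1°) tan(+6.900°) = -0.1944, H₀ = 1.7665 rad.
Bracket: H₀ sin φ sin δ + cos φ cos δ sin H₀ = 1.7665×0.84897×0.12014 + 0.52844×0.99276×0.98092 = 0.180175 + 0.514604 = 0.694779.
Q̄ = (S₀/π) × [bracket] = (1361/π) × 0.694779 = 300.99 W/m².
Ratio Q̄_A / Q̄_B = 357.61 / 300.99 = 1.188.

Q̄_A / Q̄_B ≈ 1.19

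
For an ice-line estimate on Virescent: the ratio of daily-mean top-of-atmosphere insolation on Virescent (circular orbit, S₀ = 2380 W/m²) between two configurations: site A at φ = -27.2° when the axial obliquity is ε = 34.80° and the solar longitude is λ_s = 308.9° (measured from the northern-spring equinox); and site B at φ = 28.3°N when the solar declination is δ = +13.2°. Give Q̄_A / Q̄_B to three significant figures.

Q̄_A / Q̄_B ≈ 1.10

— Configuration A (φ=-27.2°):
Solar declination: sin δ = sin ε · sin λ_s = sin 34.80° × sin 308.9° = -0.44415, so δ = -26.369°.
cos H₀ = −tan(-27.2°) tan(-26.369°) = -0.2548, H₀ = 1.8284 rad.
Bracket: H₀ sin φ sin δ + cos φ cos δ sin H₀ = 1.8284×-0.45710×-0.44415 + 0.88942×0.89595×0.96700 = 0.371204 + 0.770579 = 1.141783.
Q̄ = (S₀/π) × [bracket] = (2380/π) × 1.141783 = 864.99 W/m².
— Configuration B (φ=+28.3°):
cos H₀ = −tan(+28.3°) tan(+13.200°) = -0.1263, H₀ = 1.6974 rad.
Bracket: H₀ sin φ sin δ + cos φ cos δ sin H₀ = 1.6974×0.47409×0.22835 + 0.88048×0.97358×0.99199 = 0.183758 + 0.850351 = 1.034109.
Q̄ = (S₀/π) × [bracket] = (2380/π) × 1.034109 = 783.42 W/m².
Ratio Q̄_A / Q̄_B = 864.99 / 783.42 = 1.104.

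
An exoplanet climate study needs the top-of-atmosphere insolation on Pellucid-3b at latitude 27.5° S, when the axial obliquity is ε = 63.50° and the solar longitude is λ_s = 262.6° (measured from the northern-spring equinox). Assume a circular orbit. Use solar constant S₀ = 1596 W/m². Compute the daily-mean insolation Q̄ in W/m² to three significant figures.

Solar declination: sin δ = sin ε · sin λ_s = sin 63.50° × sin 262.6° = -0.88748, so δ = -62.558°.
cos H₀ = −tan(-27.5°) tan(-62.558°) = -1.0025 ≤ −1 ⇒ polar day, H₀ = π.
Bracket: H₀ sin φ sin δ + cos φ cos δ sin H₀ = 3.1416×-0.46175×-0.88748 + 0.88701×0.46085×0.00000 = 1.287408 + 0.000000 = 1.287408.
Q̄ = (S₀/π) × [bracket] = (1596/π) × 1.287408 = 654.0 W/m².

Q̄ ≈ 654 W/m²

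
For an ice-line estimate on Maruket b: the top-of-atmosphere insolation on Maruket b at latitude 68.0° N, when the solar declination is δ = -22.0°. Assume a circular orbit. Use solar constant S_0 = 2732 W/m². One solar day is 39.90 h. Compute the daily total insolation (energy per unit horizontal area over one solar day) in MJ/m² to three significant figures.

cos h₀ = −tan(+68.0°) tan(-22.000°) = 1.0000 ≥ 1 ⇒ polar night, h₀ = 0 and Q̄ = 0.
Daily total = Q̄ × 39.90 h × 3600 s/h = 0.00 MJ/m².

0.00 MJ/m²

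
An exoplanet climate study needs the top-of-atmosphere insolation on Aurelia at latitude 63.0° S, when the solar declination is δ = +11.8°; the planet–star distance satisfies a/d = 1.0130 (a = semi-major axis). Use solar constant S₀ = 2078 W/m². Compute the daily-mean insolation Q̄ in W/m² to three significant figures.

cos H₀ = −tan(-63.0°) tan(+11.800°) = 0.4100, H₀ = 1.1483 rad.
Bracket: H₀ sin φ sin δ + cos φ cos δ sin H₀ = 1.1483×-0.89101×0.20450 + 0.45399×0.97887×0.91208 = -0.209234 + 0.405326 = 0.196092.
Inverse-square distance factor (a/d)² = 1.0130² = 1.026169.
Q̄ = (S₀/π) × 1.026169 × [bracket] = (2078/π) × 1.026169 × 0.196092 = 133.1 W/m².

Q̄ ≈ 133 W/m²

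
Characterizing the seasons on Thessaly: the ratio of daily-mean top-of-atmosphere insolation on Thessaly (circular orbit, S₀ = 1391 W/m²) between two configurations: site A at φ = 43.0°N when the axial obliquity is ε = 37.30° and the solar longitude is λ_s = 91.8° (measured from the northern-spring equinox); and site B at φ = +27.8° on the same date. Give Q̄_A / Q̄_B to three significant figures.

— Configuration A (φ=+43.0°):
Solar declination: sin δ = sin ε · sin λ_s = sin 37.30° × sin 91.8° = 0.60569, so δ = +37.278°.
cos H₀ = −tan(+43.0°) tan(+37.278°) = -0.7098, H₀ = 2.3601 rad.
Bracket: H₀ sin φ sin δ + cos φ cos δ sin H₀ = 2.3601×0.68200×0.60569 + 0.73135×0.79570×0.70437 = 0.974911 + 0.409898 = 1.384809.
Q̄ = (S₀/π) × [bracket] = (1391/π) × 1.384809 = 613.15 W/m².
— Configuration B (φ=+27.8°):
cos H₀ = −tan(+27.8°) tan(+37.278°) = -0.4013, H₀ = 1.9838 rad.
Bracket: H₀ sin φ sin δ + cos φ cos δ sin H₀ = 1.9838×0.46639×0.60569 + 0.88458×0.79570×0.91593 = 0.560399 + 0.644687 = 1.205086.
Q̄ = (S₀/π) × [bracket] = (1391/π) × 1.205086 = 533.57 W/m².
Ratio Q̄_A / Q̄_B = 613.15 / 533.57 = 1.149.

Q̄_A / Q̄_B ≈ 1.15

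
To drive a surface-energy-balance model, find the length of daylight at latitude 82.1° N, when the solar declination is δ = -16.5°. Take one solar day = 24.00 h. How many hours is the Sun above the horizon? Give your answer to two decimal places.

0.00 h

cos H₀ = −tan φ · tan δ = 2.1347 ≥ 1, so the Sun never rises (polar night) and H₀ = 0.
Daylight = 2H₀/(2π) × 24.00 h = (0.0000/π) × 24.00 = 0.00 h.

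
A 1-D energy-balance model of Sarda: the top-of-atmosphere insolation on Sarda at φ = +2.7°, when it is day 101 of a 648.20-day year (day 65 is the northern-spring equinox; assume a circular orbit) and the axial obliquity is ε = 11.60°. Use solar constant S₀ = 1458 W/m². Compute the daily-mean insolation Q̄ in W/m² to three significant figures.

Q̄ ≈ 465 W/m²

Solar longitude: λ_s = 360° × (101 − 65)/648.20 = 19.994°.
sin δ = sin 11.60° × sin 19.994° = 0.06875, so δ = +3.942°.
cos H₀ = −tan(+2.7°) tan(+3.942°) = -0.0032, H₀ = 1.5740 rad.
Bracket: H₀ sin φ sin δ + cos φ cos δ sin H₀ = 1.5740×0.04711×0.06875 + 0.99889×0.99763×0.99999 = 0.005098 + 0.996513 = 1.001611.
Q̄ = (S₀/π) × [bracket] = (1458/π) × 1.001611 = 464.8 W/m².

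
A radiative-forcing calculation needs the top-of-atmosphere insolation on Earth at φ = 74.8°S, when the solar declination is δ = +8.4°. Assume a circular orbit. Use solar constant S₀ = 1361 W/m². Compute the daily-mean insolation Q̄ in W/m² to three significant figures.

Q̄ ≈ 33.5 W/m²

cos H₀ = −tan(-74.8°) tan(+8.400°) = 0.5435, H₀ = 0.9962 rad.
Bracket: H₀ sin φ sin δ + cos φ cos δ sin H₀ = 0.9962×-0.96502×0.14608 + 0.26219×0.98927×0.83941 = -0.140434 + 0.217723 = 0.077289.
Q̄ = (S₀/π) × [bracket] = (1361/π) × 0.077289 = 33.48 W/m².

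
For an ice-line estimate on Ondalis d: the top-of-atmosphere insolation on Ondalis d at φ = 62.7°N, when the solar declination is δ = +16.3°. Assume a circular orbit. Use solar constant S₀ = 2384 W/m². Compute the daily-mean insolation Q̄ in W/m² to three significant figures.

Q̄ ≈ 687 W/m²

cos H₀ = −tan(+62.7°) tan(+16.300°) = -0.5666, H₀ = 2.1731 rad.
Bracket: H₀ sin φ sin δ + cos φ cos δ sin H₀ = 2.1731×0.88862×0.28067 + 0.45865×0.95981×0.82402 = 0.541991 + 0.362747 = 0.904738.
Q̄ = (S₀/π) × [bracket] = (2384/π) × 0.904738 = 686.6 W/m².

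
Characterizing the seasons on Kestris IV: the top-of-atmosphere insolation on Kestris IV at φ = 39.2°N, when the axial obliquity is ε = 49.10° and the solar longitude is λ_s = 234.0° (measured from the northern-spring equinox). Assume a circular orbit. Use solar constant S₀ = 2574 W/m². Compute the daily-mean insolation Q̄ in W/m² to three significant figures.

Q̄ ≈ 109 W/m²

Solar declination: sin δ = sin ε · sin λ_s = sin 49.10° × sin 234.0° = -0.61150, so δ = -37.698°.
cos H₀ = −tan(+39.2°) tan(-37.698°) = 0.6303, H₀ = 0.8889 rad.
Bracket: H₀ sin φ sin δ + cos φ cos δ sin H₀ = 0.8889×0.63203×-0.61150 + 0.77494×0.79125×0.77635 = -0.343548 + 0.476036 = 0.132488.
Q̄ = (S₀/π) × [bracket] = (2574/π) × 0.132488 = 108.6 W/m².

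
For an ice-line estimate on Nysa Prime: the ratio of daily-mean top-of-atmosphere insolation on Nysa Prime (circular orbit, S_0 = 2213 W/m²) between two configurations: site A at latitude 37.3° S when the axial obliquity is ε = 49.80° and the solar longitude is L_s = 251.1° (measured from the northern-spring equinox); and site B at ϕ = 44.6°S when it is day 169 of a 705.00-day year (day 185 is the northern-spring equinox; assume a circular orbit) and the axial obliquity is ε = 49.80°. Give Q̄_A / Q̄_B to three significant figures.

— Configuration A (ϕ=-37.3°):
Solar declination: sin δ = sin ε · sin L_s = sin 49.80° × sin 251.1° = -0.72262, so δ = -46.271°.
cos h₀ = −tan(-37.3°) tan(-46.271°) = -0.7964, h₀ = 2.4921 rad.
Bracket: h₀ sin ϕ sin δ + cos ϕ cos δ sin h₀ = 2.4921×-0.60599×-0.72262 + 0.79547×0.69125×0.60482 = 1.091292 + 0.332572 = 1.423864.
Q̄ = (S_0/π) × [bracket] = (2213/π) × 1.423864 = 1003.0 W/m².
— Configuration B (ϕ=-44.6°):
Solar longitude: L_s = 360° × (169 − 185)/705.00 = -8.170°, i.e. -8.170° + 360° = 351.830°.
sin δ = sin 49.80° × sin 351.830° = -0.10855, so δ = -6.232°.
cos h₀ = −tan(-44.6°) tan(-6.232°) = -0.1077, h₀ = 1.6787 rad.
Bracket: h₀ sin ϕ sin δ + cos ϕ cos δ sin h₀ = 1.6787×-0.70215×-0.10855 + 0.71203×0.99409×0.99419 = 0.127948 + 0.703709 = 0.831657.
Q̄ = (S_0/π) × [bracket] = (2213/π) × 0.831657 = 585.84 W/m².
Ratio Q̄_A / Q̄_B = 1003.0 / 585.84 = 1.712.

Q̄_A / Q̄_B ≈ 1.71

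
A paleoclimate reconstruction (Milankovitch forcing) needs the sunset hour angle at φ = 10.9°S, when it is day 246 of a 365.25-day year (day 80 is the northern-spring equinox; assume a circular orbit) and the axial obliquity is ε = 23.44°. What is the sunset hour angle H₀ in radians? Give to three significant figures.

H₀ = 1.55 rad

Solar longitude: λ_s = 360° × (246 − 80)/365.25 = 163.614°.
sin δ = sin 23.44° × sin 163.614° = 0.11222, so δ = +6.443°.
cos H₀ = −tan φ · tan δ = −tan(-10.9°) × tan(+6.443°) = 0.0217, so H₀ = 1.5490 rad = 88.75°.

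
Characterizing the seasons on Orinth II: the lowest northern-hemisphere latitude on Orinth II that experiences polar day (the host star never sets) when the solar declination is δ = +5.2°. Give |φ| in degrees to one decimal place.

Polar day requires cos H₀ = −tan φ tan δ ≤ −1, i.e. tan φ tan δ ≥ 1.
The boundary is |tan φ| · |tan δ| = 1, so |φ| = 90° − |δ| = 90° − 5.2° = 84.8° in the northern hemisphere.

|φ| = 84.8°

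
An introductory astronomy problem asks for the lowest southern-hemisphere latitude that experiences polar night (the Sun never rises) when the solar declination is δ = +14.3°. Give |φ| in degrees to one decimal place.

Polar night requires cos H₀ = −tan φ tan δ ≥ 1, i.e. tan φ tan δ ≤ −1.
The boundary is |tan φ| · |tan δ| = 1, so |φ| = 90° − |δ| = 90° − 14.3° = 75.7° in the southern hemisphere.

|φ| = 75.7°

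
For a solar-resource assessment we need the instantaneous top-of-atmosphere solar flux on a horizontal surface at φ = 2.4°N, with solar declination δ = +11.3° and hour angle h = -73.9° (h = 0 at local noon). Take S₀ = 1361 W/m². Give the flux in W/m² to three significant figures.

cos θ_z = sin φ sin δ + cos φ cos δ cos h = 0.008205 + 0.271700 = 0.279905.
Flux = S₀ · cos θ_z = 1361 × 0.279905 = 381.0 W/m².

381 W/m²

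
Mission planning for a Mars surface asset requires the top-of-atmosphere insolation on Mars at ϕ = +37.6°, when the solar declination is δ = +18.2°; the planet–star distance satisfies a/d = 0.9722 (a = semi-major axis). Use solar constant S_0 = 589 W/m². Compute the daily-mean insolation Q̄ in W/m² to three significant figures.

cos h₀ = −tan(+37.6°) tan(+18.200°) = -0.2532, h₀ = 1.8268 rad.
Bracket: h₀ sin ϕ sin δ + cos ϕ cos δ sin h₀ = 1.8268×0.61015×0.31233 + 0.79229×0.94997×0.96741 = 0.348130 + 0.728123 = 1.076253.
Inverse-square distance factor (a/d)² = 0.9722² = 0.945173.
Q̄ = (S_0/π) × 0.945173 × [bracket] = (589/π) × 0.945173 × 1.076253 = 190.7 W/m².

Q̄ ≈ 191 W/m²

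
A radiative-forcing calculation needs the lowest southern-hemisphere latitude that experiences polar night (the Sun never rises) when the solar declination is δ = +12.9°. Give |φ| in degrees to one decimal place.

|φ| = 77.1°

Polar night requires cos H₀ = −tan φ tan δ ≥ 1, i.e. tan φ tan δ ≤ −1.
The boundary is |tan φ| · |tan δ| = 1, so |φ| = 90° − |δ| = 90° − 12.9° = 77.1° in the southern hemisphere.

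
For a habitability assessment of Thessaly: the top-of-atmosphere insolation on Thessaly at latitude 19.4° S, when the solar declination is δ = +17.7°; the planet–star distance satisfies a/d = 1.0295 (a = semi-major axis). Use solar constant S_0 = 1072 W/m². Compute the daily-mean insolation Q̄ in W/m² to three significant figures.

cos h₀ = −tan(-19.4°) tan(+17.700°) = 0.1124, h₀ = 1.4582 rad.
Bracket: h₀ sin ϕ sin δ + cos ϕ cos δ sin h₀ = 1.4582×-0.33216×0.30403 + 0.94322×0.95266×0.99366 = -0.147259 + 0.892871 = 0.745612.
Inverse-square distance factor (a/d)² = 1.0295² = 1.059870.
Q̄ = (S_0/π) × 1.059870 × [bracket] = (1072/π) × 1.059870 × 0.745612 = 269.7 W/m².

Q̄ ≈ 270 W/m²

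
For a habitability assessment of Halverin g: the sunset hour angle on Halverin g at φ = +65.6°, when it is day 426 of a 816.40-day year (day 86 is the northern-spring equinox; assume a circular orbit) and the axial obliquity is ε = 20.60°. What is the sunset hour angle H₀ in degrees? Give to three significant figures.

Solar longitude: λ_s = 360° × (426 − 86)/816.40 = 149.927°.
sin δ = sin 20.60° × sin 149.927° = 0.17631, so δ = +10.155°.
cos H₀ = −tan φ · tan δ = −tan(+65.6°) × tan(+10.155°) = -0.3949, so H₀ = 1.9767 rad = 113.26°.

H₀ = 113°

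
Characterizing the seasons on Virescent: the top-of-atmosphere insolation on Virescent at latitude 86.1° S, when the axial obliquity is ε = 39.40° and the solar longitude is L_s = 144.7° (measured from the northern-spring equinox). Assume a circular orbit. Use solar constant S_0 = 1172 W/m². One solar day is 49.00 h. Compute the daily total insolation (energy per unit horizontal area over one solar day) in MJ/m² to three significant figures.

0.00 MJ/m²

Solar declination: sin δ = sin ε · sin L_s = sin 39.40° × sin 144.7° = 0.36678, so δ = +21.517°.
cos h₀ = −tan(-86.1°) tan(+21.517°) = 5.7832 ≥ 1 ⇒ polar night, h₀ = 0 and Q̄ = 0.
Daily total = Q̄ × 49.00 h × 3600 s/h = 0.00 MJ/m².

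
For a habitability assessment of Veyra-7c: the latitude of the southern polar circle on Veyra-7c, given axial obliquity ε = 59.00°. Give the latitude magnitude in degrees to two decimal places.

31.00°

The polar circle is the lowest latitude that experiences at least one full rotation of continuous darkness at the northern-summer solstice; it lies at |φ| = 90° − ε = 90° − 59.00° = 31.00°.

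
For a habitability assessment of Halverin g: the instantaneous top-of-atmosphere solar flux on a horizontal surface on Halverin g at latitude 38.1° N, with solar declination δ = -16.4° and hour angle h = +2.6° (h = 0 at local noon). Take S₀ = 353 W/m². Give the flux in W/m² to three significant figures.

205 W/m²

cos θ_z = sin φ sin δ + cos φ cos δ cos h = -0.174215 + 0.754141 = 0.579926.
Flux = S₀ · cos θ_z = 353 × 0.579926 = 204.7 W/m².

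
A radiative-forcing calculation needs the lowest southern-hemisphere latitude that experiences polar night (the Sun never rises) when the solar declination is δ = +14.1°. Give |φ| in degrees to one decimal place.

Polar night requires cos H₀ = −tan φ tan δ ≥ 1, i.e. tan φ tan δ ≤ −1.
The boundary is |tan φ| · |tan δ| = 1, so |φ| = 90° − |δ| = 90° − 14.1° = 75.9° in the southern hemisphere.

|φ| = 75.9°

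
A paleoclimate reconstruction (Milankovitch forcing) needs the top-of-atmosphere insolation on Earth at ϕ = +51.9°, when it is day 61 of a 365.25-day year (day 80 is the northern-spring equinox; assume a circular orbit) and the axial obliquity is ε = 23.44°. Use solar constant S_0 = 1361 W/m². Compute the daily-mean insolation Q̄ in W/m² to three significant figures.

Solar longitude: L_s = 360° × (61 − 80)/365.25 = -18.727°, i.e. -18.727° + 360° = 341.273°.
sin δ = sin 23.44° × sin 341.273° = -0.12771, so δ = -7.337°.
cos h₀ = −tan(+51.9°) tan(-7.337°) = 0.1642, h₀ = 1.4058 rad.
Bracket: h₀ sin ϕ sin δ + cos ϕ cos δ sin h₀ = 1.4058×0.78694×-0.12771 + 0.61704×0.99181×0.98642 = -0.141283 + 0.603676 = 0.462393.
Q̄ = (S_0/π) × [bracket] = (1361/π) × 0.462393 = 200.3 W/m².

Q̄ ≈ 200 W/m²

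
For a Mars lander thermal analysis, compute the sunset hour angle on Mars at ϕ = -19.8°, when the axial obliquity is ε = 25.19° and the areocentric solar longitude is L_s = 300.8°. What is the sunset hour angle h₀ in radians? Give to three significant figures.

h₀ = 1.71 rad

sin δ = sin 25.19° × sin 300.8° = -0.36559, so δ = -21.444°.
cos h₀ = −tan ϕ · tan δ = −tan(-19.8°) × tan(-21.444°) = -0.1414, so h₀ = 1.7127 rad = 98.13°.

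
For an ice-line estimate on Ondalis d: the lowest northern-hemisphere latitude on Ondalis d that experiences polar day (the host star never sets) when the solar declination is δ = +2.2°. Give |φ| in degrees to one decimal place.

Polar day requires cos H₀ = −tan φ tan δ ≤ −1, i.e. tan φ tan δ ≥ 1.
The boundary is |tan φ| · |tan δ| = 1, so |φ| = 90° − |δ| = 90° − 2.2° = 87.8° in the northern hemisphere.

|φ| = 87.8°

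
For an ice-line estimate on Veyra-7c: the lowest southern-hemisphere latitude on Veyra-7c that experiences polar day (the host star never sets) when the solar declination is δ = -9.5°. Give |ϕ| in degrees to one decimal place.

Polar day requires cos h₀ = −tan ϕ tan δ ≤ −1, i.e. tan ϕ tan δ ≥ 1.
The boundary is |tan ϕ| · |tan δ| = 1, so |ϕ| = 90° − |δ| = 90° − 9.5° = 80.5° in the southern hemisphere.

|ϕ| = 80.5°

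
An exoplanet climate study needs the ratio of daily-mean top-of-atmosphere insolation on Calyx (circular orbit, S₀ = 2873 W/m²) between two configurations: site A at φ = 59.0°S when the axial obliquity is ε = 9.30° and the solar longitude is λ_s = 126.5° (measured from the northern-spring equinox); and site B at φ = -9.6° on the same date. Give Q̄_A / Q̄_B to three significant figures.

— Configuration A (φ=-59.0°):
Solar declination: sin δ = sin ε · sin λ_s = sin 9.30° × sin 126.5° = 0.12991, so δ = +7.464°.
cos H₀ = −tan(-59.0°) tan(+7.464°) = 0.2180, H₀ = 1.3510 rad.
Bracket: H₀ sin φ sin δ + cos φ cos δ sin H₀ = 1.3510×-0.85717×0.12991 + 0.51504×0.99153×0.97594 = -0.150441 + 0.498391 = 0.347950.
Q̄ = (S₀/π) × [bracket] = (2873/π) × 0.347950 = 318.20 W/m².
— Configuration B (φ=-9.6°):
cos H₀ = −tan(-9.6°) tan(+7.464°) = 0.0222, H₀ = 1.5486 rad.
Bracket: H₀ sin φ sin δ + cos φ cos δ sin H₀ = 1.5486×-0.16677×0.12991 + 0.98600×0.99153×0.99975 = -0.033551 + 0.977404 = 0.943853.
Q̄ = (S₀/π) × [bracket] = (2873/π) × 0.943853 = 863.16 W/m².
Ratio Q̄_A / Q̄_B = 318.20 / 863.16 = 0.3686.

Q̄_A / Q̄_B ≈ 0.369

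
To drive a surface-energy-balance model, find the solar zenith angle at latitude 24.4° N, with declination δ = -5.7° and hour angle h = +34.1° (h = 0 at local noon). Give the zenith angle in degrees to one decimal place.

θ_z = 44.8°

cos θ_z = sin φ sin δ + cos φ cos δ cos h = -0.041029 + 0.750372 = 0.709343.
θ_z = arccos(0.709343) = 44.8°.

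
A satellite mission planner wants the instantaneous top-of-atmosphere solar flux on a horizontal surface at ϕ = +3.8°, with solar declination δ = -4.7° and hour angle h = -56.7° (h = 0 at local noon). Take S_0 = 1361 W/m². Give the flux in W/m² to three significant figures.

736 W/m²

cos θ_z = sin ϕ sin δ + cos ϕ cos δ cos h = -0.005430 + 0.545974 = 0.540544.
Flux = S_0 · cos θ_z = 1361 × 0.540544 = 735.7 W/m².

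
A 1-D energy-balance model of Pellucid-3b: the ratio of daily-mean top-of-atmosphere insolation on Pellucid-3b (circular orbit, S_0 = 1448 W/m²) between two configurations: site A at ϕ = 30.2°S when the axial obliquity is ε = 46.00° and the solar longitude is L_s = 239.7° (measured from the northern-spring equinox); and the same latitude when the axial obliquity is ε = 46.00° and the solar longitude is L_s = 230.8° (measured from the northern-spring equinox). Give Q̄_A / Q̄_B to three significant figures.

— Configuration A (ϕ=-30.2°):
Solar declination: sin δ = sin ε · sin L_s = sin 46.00° × sin 239.7° = -0.62107, so δ = -38.395°.
cos h₀ = −tan(-30.2°) tan(-38.395°) = -0.4612, h₀ = 2.0502 rad.
Bracket: h₀ sin ϕ sin δ + cos ϕ cos δ sin h₀ = 2.0502×-0.50302×-0.62107 + 0.86427×0.78375×0.88729 = 0.640504 + 0.601025 = 1.241529.
Q̄ = (S_0/π) × [bracket] = (1448/π) × 1.241529 = 572.24 W/m².
— Configuration B (ϕ=-30.2°):
Solar declination: sin δ = sin ε · sin L_s = sin 46.00° × sin 230.8° = -0.55745, so δ = -33.880°.
cos h₀ = −tan(-30.2°) tan(-33.880°) = -0.3908, h₀ = 1.9723 rad.
Bracket: h₀ sin ϕ sin δ + cos ϕ cos δ sin h₀ = 1.9723×-0.50302×-0.55745 + 0.86427×0.83021×0.92048 = 0.553050 + 0.660468 = 1.213518.
Q̄ = (S_0/π) × [bracket] = (1448/π) × 1.213518 = 559.33 W/m².
Ratio Q̄_A / Q̄_B = 572.24 / 559.33 = 1.023.

Q̄_A / Q̄_B ≈ 1.02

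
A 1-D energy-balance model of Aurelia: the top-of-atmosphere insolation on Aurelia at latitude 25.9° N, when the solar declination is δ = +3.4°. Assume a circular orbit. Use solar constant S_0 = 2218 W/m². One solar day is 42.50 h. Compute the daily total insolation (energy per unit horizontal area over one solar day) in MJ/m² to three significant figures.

101 MJ/m²

cos h₀ = −tan(+25.9°) tan(+3.400°) = -0.0288, h₀ = 1.5996 rad.
Bracket: h₀ sin ϕ sin δ + cos ϕ cos δ sin h₀ = 1.5996×0.43680×0.05931 + 0.89956×0.99824×0.99958 = 0.041440 + 0.897600 = 0.939040.
Q̄ = (S_0/π) × [bracket] = (2218/π) × 0.939040 = 662.97 W/m².
Daily total = Q̄ × 42.50 h × 3600 s/h = 662.97 × 42.50 × 3600 / 10⁶ = 101.4 MJ/m².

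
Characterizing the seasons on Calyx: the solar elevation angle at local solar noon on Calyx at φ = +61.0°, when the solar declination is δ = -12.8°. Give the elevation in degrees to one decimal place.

At local noon the hour angle is zero, so the zenith angle equals |φ − δ| = |+61.0° − (-12.800°)| = 73.800°.
Elevation = 90° − 73.800° = 16.2°.

16.2°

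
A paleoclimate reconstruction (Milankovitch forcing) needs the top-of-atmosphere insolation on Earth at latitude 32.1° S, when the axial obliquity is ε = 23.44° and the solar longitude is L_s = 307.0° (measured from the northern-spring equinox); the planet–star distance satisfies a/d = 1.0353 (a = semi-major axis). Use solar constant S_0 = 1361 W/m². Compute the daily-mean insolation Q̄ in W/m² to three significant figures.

Q̄ ≈ 504 W/m²

Solar declination: sin δ = sin ε · sin L_s = sin 23.44° × sin 307.0° = -0.31769, so δ = -18.523°.
cos h₀ = −tan(-32.1°) tan(-18.523°) = -0.2102, h₀ = 1.7825 rad.
Bracket: h₀ sin ϕ sin δ + cos ϕ cos δ sin h₀ = 1.7825×-0.53140×-0.31769 + 0.84712×0.94820×0.97766 = 0.300922 + 0.785295 = 1.086217.
Inverse-square distance factor (a/d)² = 1.0353² = 1.071846.
Q̄ = (S_0/π) × 1.071846 × [bracket] = (1361/π) × 1.071846 × 1.086217 = 504.4 W/m².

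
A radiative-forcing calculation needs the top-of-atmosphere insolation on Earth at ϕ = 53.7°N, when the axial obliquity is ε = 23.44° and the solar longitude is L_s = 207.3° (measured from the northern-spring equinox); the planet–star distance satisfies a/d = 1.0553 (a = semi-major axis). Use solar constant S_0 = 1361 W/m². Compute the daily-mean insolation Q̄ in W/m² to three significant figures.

Solar declination: sin δ = sin ε · sin L_s = sin 23.44° × sin 207.3° = -0.18245, so δ = -10.512°.
cos h₀ = −tan(+53.7°) tan(-10.512°) = 0.2526, h₀ = 1.3154 rad.
Bracket: h₀ sin ϕ sin δ + cos ϕ cos δ sin h₀ = 1.3154×0.80593×-0.18245 + 0.59201×0.98322×0.96757 = -0.193419 + 0.563199 = 0.369780.
Inverse-square distance factor (a/d)² = 1.0553² = 1.113658.
Q̄ = (S_0/π) × 1.113658 × [bracket] = (1361/π) × 1.113658 × 0.369780 = 178.4 W/m².

Q̄ ≈ 178 W/m²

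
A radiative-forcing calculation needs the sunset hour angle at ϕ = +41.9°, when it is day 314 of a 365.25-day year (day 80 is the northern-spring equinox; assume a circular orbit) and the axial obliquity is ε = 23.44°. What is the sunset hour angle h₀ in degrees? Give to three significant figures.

h₀ = 73.1°

Solar longitude: L_s = 360° × (314 − 80)/365.25 = 230.637°.
sin δ = sin 23.44° × sin 230.637° = -0.30755, so δ = -17.911°.
cos h₀ = −tan ϕ · tan δ = −tan(+41.9°) × tan(-17.911°) = 0.2900, so h₀ = 1.2766 rad = 73.14°.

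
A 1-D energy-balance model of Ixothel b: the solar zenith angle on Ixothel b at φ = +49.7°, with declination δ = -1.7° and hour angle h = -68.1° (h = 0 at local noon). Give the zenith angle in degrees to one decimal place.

cos θ_z = sin φ sin δ + cos φ cos δ cos h = -0.022626 + 0.241139 = 0.218513.
θ_z = arccos(0.218513) = 77.4°.

θ_z = 77.4°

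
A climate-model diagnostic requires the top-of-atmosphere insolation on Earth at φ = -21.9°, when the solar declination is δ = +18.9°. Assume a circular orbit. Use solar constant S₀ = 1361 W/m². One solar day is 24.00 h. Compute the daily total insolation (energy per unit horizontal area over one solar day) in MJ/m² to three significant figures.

cos H₀ = −tan(-21.9°) tan(+18.900°) = 0.1376, H₀ = 1.4327 rad.
Bracket: H₀ sin φ sin δ + cos φ cos δ sin H₀ = 1.4327×-0.37299×0.32392 + 0.92784×0.94609×0.99048 = -0.173097 + 0.869463 = 0.696366.
Q̄ = (S₀/π) × [bracket] = (1361/π) × 0.696366 = 301.68 W/m².
Daily total = Q̄ × 24.00 h × 3600 s/h = 301.68 × 24.00 × 3600 / 10⁶ = 26.07 MJ/m².

26.1 MJ/m²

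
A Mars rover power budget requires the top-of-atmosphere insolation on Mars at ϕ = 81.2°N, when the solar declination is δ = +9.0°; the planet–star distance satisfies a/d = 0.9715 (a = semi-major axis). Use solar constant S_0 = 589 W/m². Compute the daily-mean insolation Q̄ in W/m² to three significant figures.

cos h₀ = −tan(+81.2°) tan(+9.000°) = -1.0231 ≤ −1 ⇒ polar day, h₀ = π.
Bracket: h₀ sin ϕ sin δ + cos ϕ cos δ sin h₀ = 3.1416×0.98823×0.15643 + 0.15299×0.98769×0.00000 = 0.485656 + 0.000000 = 0.485656.
Inverse-square distance factor (a/d)² = 0.9715² = 0.943812.
Q̄ = (S_0/π) × 0.943812 × [bracket] = (589/π) × 0.943812 × 0.485656 = 85.94 W/m².

Q̄ ≈ 85.9 W/m²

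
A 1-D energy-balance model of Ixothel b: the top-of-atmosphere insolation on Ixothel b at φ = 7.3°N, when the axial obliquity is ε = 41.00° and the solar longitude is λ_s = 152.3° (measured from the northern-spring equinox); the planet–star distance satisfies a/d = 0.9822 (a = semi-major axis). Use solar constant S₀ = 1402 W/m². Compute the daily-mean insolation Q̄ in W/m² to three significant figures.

Q̄ ≈ 433 W/m²

Solar declination: sin δ = sin ε · sin λ_s = sin 41.00° × sin 152.3° = 0.30496, so δ = +17.756°.
cos H₀ = −tan(+7.3°) tan(+17.756°) = -0.0410, H₀ = 1.6118 rad.
Bracket: H₀ sin φ sin δ + cos φ cos δ sin H₀ = 1.6118×0.12706×0.30496 + 0.99189×0.95236×0.99916 = 0.062454 + 0.943843 = 1.006297.
Inverse-square distance factor (a/d)² = 0.9822² = 0.964717.
Q̄ = (S₀/π) × 0.964717 × [bracket] = (1402/π) × 0.964717 × 1.006297 = 433.2 W/m².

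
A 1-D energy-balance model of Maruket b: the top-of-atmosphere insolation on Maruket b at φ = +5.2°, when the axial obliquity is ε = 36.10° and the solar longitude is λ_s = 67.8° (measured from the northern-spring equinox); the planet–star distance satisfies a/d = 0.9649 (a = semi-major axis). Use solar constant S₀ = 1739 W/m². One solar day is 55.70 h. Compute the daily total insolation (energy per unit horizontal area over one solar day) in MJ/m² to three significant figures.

94.4 MJ/m²

Solar declination: sin δ = sin ε · sin λ_s = sin 36.10° × sin 67.8° = 0.54552, so δ = +33.060°.
cos H₀ = −tan(+5.2°) tan(+33.060°) = -0.0592, H₀ = 1.6301 rad.
Bracket: H₀ sin φ sin δ + cos φ cos δ sin H₀ = 1.6301×0.09063×0.54552 + 0.99588×0.83810×0.99824 = 0.080593 + 0.833178 = 0.913771.
Inverse-square distance factor (a/d)² = 0.9649² = 0.931032.
Q̄ = (S₀/π) × 0.931032 × [bracket] = (1739/π) × 0.931032 × 0.913771 = 470.92 W/m².
Daily total = Q̄ × 55.70 h × 3600 s/h = 470.92 × 55.70 × 3600 / 10⁶ = 94.43 MJ/m².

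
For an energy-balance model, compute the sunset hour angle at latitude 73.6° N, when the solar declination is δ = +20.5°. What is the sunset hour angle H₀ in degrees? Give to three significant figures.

Sunrise equation: cos H₀ = −tan φ · tan δ = -1.2704 ≤ −1, so the Sun never sets (polar day) and H₀ = π.

H₀ = 180°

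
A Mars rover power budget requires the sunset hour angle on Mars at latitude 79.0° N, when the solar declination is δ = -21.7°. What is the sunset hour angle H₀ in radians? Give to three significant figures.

cos H₀ = −tan φ · tan δ = 2.0473 ≥ 1, so the Sun never rises (polar night) and H₀ = 0.

H₀ = 0.00 rad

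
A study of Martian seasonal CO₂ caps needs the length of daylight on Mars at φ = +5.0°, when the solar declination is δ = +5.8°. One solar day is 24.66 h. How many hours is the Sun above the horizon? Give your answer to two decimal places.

cos H₀ = −tan φ · tan δ = −tan(+5.0°) × tan(+5.800°) = -0.0089, so H₀ = 1.5797 rad = 90.51°.
Daylight = 2H₀/(2π) × 24.66 h = (1.5797/π) × 24.66 = 12.40 h.

12.40 h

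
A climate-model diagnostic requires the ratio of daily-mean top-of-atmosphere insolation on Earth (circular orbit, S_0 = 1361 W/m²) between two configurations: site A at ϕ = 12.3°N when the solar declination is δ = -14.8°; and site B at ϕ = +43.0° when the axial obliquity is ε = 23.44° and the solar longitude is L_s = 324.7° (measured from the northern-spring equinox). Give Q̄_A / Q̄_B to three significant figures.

— Configuration A (ϕ=+12.3°):
cos h₀ = −tan(+12.3°) tan(-14.800°) = 0.0576, h₀ = 1.5132 rad.
Bracket: h₀ sin ϕ sin δ + cos ϕ cos δ sin h₀ = 1.5132×0.21303×-0.25545 + 0.97705×0.96682×0.99834 = -0.082346 + 0.943063 = 0.860717.
Q̄ = (S_0/π) × [bracket] = (1361/π) × 0.860717 = 372.88 W/m².
— Configuration B (ϕ=+43.0°):
Solar declination: sin δ = sin ε · sin L_s = sin 23.44° × sin 324.7° = -0.22987, so δ = -13.289°.
cos h₀ = −tan(+43.0°) tan(-13.289°) = 0.2203, h₀ = 1.3487 rad.
Bracket: h₀ sin ϕ sin δ + cos ϕ cos δ sin h₀ = 1.3487×0.68200×-0.22987 + 0.73135×0.97322×0.97544 = -0.211438 + 0.694284 = 0.482846.
Q̄ = (S_0/π) × [bracket] = (1361/π) × 0.482846 = 209.18 W/m².
Ratio Q̄_A / Q̄_B = 372.88 / 209.18 = 1.783.

Q̄_A / Q̄_B ≈ 1.78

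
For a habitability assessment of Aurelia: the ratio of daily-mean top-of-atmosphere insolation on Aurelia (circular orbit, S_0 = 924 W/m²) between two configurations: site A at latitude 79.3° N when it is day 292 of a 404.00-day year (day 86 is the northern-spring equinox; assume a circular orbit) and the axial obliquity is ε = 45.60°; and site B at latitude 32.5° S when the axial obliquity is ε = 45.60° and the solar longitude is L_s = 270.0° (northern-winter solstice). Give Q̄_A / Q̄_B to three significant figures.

— Configuration A (ϕ=+79.3°):
Solar longitude: L_s = 360° × (292 − 86)/404.00 = 183.564°.
sin δ = sin 45.60° × sin 183.564° = -0.04442, so δ = -2.546°.
cos h₀ = −tan(+79.3°) tan(-2.546°) = 0.2353, h₀ = 1.3333 rad.
Bracket: h₀ sin ϕ sin δ + cos ϕ cos δ sin h₀ = 1.3333×0.98261×-0.04442 + 0.18567×0.99901×0.97192 = -0.058195 + 0.180278 = 0.122083.
Q̄ = (S_0/π) × [bracket] = (924/π) × 0.122083 = 35.907 W/m².
— Configuration B (ϕ=-32.5°):
Solar declination: sin δ = sin ε · sin L_s = sin 45.60° × sin 270.0° = -0.71447, so δ = -45.600°.
cos h₀ = −tan(-32.5°) tan(-45.600°) = -0.6506, h₀ = 2.2791 rad.
Bracket: h₀ sin ϕ sin δ + cos ϕ cos δ sin h₀ = 2.2791×-0.53730×-0.71447 + 0.84339×0.69966×0.75946 = 0.874912 + 0.448147 = 1.323059.
Q̄ = (S_0/π) × [bracket] = (924/π) × 1.323059 = 389.14 W/m².
Ratio Q̄_A / Q̄_B = 35.907 / 389.14 = 0.09227.

Q̄_A / Q̄_B ≈ 0.0923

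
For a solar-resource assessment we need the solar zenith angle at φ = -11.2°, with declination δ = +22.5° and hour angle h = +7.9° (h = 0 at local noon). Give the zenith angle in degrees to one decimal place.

θ_z = 34.6°

cos θ_z = sin φ sin δ + cos φ cos δ cos h = -0.074330 + 0.897683 = 0.823353.
θ_z = arccos(0.823353) = 34.6°.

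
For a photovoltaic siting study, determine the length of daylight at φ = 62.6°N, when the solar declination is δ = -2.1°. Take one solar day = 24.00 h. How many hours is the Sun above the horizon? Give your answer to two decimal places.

cos H₀ = −tan φ · tan δ = −tan(+62.6°) × tan(-2.100°) = 0.0707, so H₀ = 1.5000 rad = 85.94°.
Daylight = 2H₀/(2π) × 24.00 h = (1.5000/π) × 24.00 = 11.46 h.

11.46 h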